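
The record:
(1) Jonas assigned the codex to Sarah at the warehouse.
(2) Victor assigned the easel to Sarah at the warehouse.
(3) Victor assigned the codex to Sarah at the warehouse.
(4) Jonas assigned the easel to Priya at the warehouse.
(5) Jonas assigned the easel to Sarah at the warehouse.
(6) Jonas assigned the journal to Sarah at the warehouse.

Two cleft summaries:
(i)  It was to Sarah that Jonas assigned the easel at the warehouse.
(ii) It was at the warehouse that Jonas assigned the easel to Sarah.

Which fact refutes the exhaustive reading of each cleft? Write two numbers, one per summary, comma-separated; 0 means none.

4, 0

(i): focus "Sarah". Looking for Jonas as agent and the easel as thing and at the warehouse as setting with some other recipient — fact (4) has Priya there. Refuted.
(ii): focus "at the warehouse". No fact shares Jonas as agent and the easel as thing and Sarah as recipient with a different setting. 0.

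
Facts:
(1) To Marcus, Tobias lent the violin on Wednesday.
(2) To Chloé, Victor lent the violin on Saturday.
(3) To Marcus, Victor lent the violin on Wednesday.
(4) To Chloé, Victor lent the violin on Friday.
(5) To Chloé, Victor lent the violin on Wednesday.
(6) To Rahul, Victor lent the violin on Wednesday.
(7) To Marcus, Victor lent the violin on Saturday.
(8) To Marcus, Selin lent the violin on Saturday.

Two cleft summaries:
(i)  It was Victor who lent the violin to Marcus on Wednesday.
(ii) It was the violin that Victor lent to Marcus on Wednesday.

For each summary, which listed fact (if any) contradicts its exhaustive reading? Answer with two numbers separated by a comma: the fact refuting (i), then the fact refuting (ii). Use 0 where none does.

(i): focus "Victor". Looking for same thing, recipient, setting (the violin / Marcus / on Wednesday) with some other agent — fact (1) has Tobias there. Refuted.
(ii): focus "the violin". No fact shares same agent, recipient, setting (Victor / Marcus / on Wednesday) with a different thing. 0.

1, 0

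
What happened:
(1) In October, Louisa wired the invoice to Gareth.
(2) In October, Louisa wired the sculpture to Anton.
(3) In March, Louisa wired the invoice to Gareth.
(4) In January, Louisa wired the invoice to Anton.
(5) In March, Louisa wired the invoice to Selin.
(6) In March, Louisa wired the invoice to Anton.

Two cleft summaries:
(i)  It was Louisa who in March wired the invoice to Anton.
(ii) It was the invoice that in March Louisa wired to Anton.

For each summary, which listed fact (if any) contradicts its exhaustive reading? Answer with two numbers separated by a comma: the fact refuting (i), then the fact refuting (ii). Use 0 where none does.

0, 0

Summary (i) focuses "Louisa" (the agent); background the invoice as thing and Anton as recipient and in March as setting. No fact matches that background with a different agent, so 0.
Summary (ii) focuses "the invoice" (the thing); background Louisa as agent and Anton as recipient and in March as setting. No fact matches that background with a different thing, so 0.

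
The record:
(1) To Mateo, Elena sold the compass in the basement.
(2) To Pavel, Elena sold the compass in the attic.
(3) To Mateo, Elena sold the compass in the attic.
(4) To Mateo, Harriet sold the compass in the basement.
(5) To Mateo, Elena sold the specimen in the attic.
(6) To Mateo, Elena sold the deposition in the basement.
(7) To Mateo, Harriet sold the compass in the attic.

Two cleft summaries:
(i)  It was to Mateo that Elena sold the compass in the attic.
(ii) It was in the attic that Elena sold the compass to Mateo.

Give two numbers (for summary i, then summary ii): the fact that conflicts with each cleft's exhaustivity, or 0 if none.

(i): focus "Mateo". Looking for Elena as agent and the compass as thing and in the attic as setting with some other recipient — fact (2) has Pavel there. Refuted.
(ii): focus "in the attic". Looking for Elena as agent and the compass as thing and Mateo as recipient with some other setting — fact (1) has in the basement there. Refuted.

2, 1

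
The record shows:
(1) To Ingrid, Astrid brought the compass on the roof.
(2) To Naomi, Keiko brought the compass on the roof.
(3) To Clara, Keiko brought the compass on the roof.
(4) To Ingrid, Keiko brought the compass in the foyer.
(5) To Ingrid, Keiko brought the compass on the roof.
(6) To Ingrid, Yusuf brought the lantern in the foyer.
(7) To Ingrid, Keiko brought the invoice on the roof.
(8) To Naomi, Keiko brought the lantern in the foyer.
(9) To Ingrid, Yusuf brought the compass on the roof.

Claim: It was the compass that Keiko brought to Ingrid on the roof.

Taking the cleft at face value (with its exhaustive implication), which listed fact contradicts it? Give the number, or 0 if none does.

Focus of the cleft: "the compass" (the thing). Presupposed background: same agent, recipient, setting (Keiko / Ingrid / on the roof).
Exhaustivity: the compass is the only thing satisfying that background.
Fact (7) shares the background but with thing = the invoice; exhaustivity is violated.

7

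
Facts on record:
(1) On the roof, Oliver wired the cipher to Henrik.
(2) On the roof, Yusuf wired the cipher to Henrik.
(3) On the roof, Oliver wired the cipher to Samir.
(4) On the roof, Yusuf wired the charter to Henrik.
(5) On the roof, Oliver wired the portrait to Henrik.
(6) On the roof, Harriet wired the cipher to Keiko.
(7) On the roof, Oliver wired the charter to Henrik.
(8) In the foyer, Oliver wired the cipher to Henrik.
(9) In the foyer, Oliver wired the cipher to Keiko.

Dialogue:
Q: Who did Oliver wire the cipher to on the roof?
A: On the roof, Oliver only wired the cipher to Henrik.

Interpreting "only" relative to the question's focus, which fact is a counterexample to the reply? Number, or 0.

Answering "Who did ... to ...?" puts focus on the recipient — here, "Henrik".
"Only" then excludes alternative recipients while the background — Oliver as agent and the cipher as thing and on the roof as setting — is held fixed.
Fact (3) keeps Oliver as agent and the cipher as thing and on the roof as setting but has recipient = Samir; that refutes the reply.
(Fact (5) would refute a reading with focus on the thing — but that is not what the question asks.)

3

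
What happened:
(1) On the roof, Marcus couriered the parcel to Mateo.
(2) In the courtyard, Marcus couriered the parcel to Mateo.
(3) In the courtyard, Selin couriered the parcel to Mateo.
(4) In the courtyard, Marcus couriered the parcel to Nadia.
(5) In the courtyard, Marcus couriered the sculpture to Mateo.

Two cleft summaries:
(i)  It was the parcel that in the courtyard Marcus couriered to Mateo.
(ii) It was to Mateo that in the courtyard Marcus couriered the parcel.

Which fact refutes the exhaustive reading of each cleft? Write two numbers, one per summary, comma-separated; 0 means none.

(i): focus "the parcel". Looking for Marcus as agent and Mateo as recipient and in the courtyard as setting with some other thing — fact (5) has the sculpture there. Refuted.
(ii): focus "Mateo". Looking for Marcus as agent and the parcel as thing and in the courtyard as setting with some other recipient — fact (4) has Nadia there. Refuted.

5, 4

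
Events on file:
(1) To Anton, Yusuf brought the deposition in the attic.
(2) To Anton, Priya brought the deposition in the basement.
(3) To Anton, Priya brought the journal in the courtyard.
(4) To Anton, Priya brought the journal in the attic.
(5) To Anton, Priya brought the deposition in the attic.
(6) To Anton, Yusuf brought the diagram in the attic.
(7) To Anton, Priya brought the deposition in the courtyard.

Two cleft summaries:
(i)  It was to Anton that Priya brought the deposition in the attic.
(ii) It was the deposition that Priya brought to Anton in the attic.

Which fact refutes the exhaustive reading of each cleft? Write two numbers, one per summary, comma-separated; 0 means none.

(i): focus "Anton". No fact shares same agent, thing, setting (Priya / the deposition / in the attic) with a different recipient. 0.
(ii): focus "the deposition". Looking for same agent, recipient, setting (Priya / Anton / in the attic) with some other thing — fact (4) has the journal there. Refuted.

0, 4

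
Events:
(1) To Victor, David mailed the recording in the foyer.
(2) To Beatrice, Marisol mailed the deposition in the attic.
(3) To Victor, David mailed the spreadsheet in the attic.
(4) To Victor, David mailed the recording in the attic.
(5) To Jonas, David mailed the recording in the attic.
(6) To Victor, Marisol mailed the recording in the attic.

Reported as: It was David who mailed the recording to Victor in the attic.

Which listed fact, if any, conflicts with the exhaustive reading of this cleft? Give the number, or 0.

The cleft puts "David" in focus and presupposes the open proposition with the recording as thing and Victor as recipient and in the attic as setting.
The exhaustive reading says no other agent fits that background.
But fact (6) also has the recording as thing and Victor as recipient and in the attic as setting, with agent = Marisol — so the exhaustive reading fails.

6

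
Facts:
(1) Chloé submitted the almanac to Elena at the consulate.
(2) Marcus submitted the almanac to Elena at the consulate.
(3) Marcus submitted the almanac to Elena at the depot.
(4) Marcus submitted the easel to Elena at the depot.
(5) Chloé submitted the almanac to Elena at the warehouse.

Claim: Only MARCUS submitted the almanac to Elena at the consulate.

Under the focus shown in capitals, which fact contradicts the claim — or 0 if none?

Focus (in capitals) is "Marcus" — the agent. "Only" excludes alternative agents while holding fixed the almanac as thing and Elena as recipient and at the consulate as setting.
Fact (1) shares the background but differs in agent (Chloé) — a counterexample.

1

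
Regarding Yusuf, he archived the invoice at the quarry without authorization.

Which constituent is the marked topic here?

The construction explicitly marks "Yusuf" as what the sentence is about — the topic.
The remainder of the clause is the comment (what is said about the topic).

Yusuf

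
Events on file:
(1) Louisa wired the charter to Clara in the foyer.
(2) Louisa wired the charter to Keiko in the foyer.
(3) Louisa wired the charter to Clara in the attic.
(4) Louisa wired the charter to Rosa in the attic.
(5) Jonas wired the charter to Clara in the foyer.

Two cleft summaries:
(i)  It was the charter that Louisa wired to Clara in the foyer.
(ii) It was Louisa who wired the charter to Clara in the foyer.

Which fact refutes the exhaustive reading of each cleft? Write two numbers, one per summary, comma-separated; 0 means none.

0, 5

Summary (i) focuses "the charter" (the thing); background same agent, recipient, setting (Louisa / Clara / in the foyer). No fact matches that background with a different thing, so 0.
Summary (ii) focuses "Louisa" (the agent); background same thing, recipient, setting (the charter / Clara / in the foyer). Fact (5) matches that background with agent = Jonas — refutes (ii).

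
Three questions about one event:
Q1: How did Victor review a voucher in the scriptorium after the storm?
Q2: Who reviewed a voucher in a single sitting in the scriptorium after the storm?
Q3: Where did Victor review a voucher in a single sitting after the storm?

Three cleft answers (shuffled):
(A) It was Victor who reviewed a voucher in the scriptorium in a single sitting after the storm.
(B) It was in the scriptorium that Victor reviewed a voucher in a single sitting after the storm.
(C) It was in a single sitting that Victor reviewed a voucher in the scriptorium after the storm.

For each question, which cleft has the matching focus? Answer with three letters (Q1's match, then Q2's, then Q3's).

CAB

Q1 asks about the manner; cleft (C) focuses "in a single sitting", which is the manner — so Q1 → C.
Q2 asks about the subject (agent); cleft (A) focuses "Victor", which is the subject (agent) — so Q2 → A.
Q3 asks about the location; cleft (B) focuses "in the scriptorium", which is the location — so Q3 → B.
Mapping: Q1→C, Q2→A, Q3→B.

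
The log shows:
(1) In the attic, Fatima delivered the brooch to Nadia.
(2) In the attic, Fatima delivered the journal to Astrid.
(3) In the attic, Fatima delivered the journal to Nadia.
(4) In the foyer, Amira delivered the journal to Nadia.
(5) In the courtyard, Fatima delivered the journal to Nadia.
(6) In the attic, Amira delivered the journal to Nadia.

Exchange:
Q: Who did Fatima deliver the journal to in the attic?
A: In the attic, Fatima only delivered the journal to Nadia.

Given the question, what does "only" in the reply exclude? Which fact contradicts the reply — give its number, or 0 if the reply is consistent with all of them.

The question "Who did ... to ...?" targets the recipient, so in the reply the focus falls on "Nadia".
So "only" ranges over recipients; the rest (agent = Fatima, thing = the journal, setting = in the attic) is presupposed.
Fact (2) keeps agent = Fatima, thing = the journal, setting = in the attic but has recipient = Astrid; that refutes the reply.
(Fact (1) would refute a reading with focus on the thing — but that is not what the question asks.)

2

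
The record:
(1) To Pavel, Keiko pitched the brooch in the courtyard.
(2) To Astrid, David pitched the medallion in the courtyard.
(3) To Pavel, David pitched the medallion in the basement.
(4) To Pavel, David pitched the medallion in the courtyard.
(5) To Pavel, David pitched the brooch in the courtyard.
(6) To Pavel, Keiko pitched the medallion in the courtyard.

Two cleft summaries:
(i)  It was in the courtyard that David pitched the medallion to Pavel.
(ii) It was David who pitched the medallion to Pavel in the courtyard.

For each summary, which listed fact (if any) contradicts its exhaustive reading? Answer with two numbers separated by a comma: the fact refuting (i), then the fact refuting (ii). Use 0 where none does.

3, 6

(i): focus "in the courtyard". Looking for same agent, thing, recipient (David / the medallion / Pavel) with some other setting — fact (3) has in the basement there. Refuted.
(ii): focus "David". Looking for same thing, recipient, setting (the medallion / Pavel / in the courtyard) with some other agent — fact (6) has Keiko there. Refuted.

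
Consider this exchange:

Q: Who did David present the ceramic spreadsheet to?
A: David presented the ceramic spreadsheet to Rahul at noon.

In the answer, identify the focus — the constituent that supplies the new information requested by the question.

to Rahul

The wh-word "who" asks about the recipient.
In the answer, "David" and "the ceramic spreadsheet" are given — repeated from the question.
"at noon" is also new, but it specifies the time, which is not what the question asks about — so it is not the focus.
The constituent filling the recipient gap is "to Rahul"; that is the focus.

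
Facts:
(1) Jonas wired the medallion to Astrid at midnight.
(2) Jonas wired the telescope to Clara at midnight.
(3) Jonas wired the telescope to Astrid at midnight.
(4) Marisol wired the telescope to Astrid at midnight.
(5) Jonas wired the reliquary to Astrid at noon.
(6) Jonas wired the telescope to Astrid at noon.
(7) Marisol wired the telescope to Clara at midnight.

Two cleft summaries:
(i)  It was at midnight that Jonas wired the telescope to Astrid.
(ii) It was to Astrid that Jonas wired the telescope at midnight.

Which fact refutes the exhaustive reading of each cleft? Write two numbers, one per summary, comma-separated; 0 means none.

6, 2

Summary (i) focuses "at midnight" (the setting); background Jonas as agent and the telescope as thing and Astrid as recipient. Fact (6) matches that background with setting = at noon — refutes (i).
Summary (ii) focuses "Astrid" (the recipient); background Jonas as agent and the telescope as thing and at midnight as setting. Fact (2) matches that background with recipient = Clara — refutes (ii).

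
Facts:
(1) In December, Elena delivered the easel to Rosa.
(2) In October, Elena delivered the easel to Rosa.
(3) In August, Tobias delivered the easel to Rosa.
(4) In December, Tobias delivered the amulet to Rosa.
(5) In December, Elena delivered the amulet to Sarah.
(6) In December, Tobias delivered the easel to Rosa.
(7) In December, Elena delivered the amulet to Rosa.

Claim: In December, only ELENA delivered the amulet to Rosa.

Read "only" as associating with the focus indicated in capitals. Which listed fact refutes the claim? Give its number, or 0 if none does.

The capitals mark "Elena" as focus. So "only" rules out other agents, with the rest (thing = the amulet, recipient = Rosa, setting = in December) as background.
Fact (4) shares the background but differs in agent (Tobias) — a counterexample.

4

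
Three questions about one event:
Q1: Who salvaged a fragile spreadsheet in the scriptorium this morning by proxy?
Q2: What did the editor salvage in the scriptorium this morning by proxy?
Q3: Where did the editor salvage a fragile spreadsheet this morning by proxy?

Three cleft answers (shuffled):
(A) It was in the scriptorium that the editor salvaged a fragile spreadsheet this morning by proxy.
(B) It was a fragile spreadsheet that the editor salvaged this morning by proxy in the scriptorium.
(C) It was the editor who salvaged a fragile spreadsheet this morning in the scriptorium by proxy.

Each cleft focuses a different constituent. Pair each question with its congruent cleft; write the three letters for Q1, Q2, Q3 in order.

Q1 asks about the subject (agent); cleft (C) focuses "the editor", which is the subject (agent) — so Q1 → C.
Q2 asks about the direct object; cleft (B) focuses "a fragile spreadsheet", which is the direct object — so Q2 → B.
Q3 asks about the location; cleft (A) focuses "in the scriptorium", which is the location — so Q3 → A.
Mapping: Q1→C, Q2→B, Q3→A.

CBA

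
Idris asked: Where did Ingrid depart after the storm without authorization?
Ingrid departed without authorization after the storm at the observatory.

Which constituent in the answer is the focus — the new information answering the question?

at the observatory

The wh-word "where" asks about the location.
In the answer, "Ingrid", "without authorization" and "after the storm" are given — repeated from the question.
The constituent filling the location gap is "at the observatory"; that is the focus and would carry nuclear stress.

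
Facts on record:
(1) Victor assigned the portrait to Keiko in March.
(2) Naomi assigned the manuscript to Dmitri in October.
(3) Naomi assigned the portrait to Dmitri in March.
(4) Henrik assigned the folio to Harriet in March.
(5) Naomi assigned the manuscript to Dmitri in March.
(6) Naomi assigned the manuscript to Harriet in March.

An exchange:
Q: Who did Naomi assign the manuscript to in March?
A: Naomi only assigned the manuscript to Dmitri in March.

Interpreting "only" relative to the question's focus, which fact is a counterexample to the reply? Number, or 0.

The question "Who did ... to ...?" targets the recipient, so in the reply the focus falls on "Dmitri".
So "only" ranges over recipients; the rest (same agent, thing, setting (Naomi / the manuscript / in March)) is presupposed.
Fact (6) shares the background with a different recipient (Harriet) — counterexample.
(Fact (3) would refute a reading with focus on the thing — but that is not what the question asks.)

6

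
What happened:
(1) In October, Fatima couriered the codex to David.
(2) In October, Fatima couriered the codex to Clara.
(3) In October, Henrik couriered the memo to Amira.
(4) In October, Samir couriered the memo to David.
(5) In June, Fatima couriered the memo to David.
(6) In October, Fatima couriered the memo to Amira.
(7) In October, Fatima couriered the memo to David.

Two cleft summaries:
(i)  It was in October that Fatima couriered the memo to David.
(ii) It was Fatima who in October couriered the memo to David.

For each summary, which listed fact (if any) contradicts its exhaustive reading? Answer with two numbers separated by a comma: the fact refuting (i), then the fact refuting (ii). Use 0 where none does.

Summary (i) focuses "in October" (the setting); background Fatima as agent and the memo as thing and David as recipient. Fact (5) matches that background with setting = in June — refutes (i).
Summary (ii) focuses "Fatima" (the agent); background the memo as thing and David as recipient and in October as setting. Fact (4) matches that background with agent = Samir — refutes (ii).

5, 4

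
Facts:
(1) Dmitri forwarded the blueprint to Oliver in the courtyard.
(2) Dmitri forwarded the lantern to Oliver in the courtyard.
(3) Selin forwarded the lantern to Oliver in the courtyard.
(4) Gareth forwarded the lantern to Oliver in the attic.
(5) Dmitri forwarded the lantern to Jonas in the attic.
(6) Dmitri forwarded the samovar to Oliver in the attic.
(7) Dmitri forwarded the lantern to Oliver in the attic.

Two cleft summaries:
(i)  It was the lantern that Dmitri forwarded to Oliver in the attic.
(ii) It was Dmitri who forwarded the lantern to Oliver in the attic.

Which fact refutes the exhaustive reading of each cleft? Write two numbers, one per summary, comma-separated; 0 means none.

6, 4

(i): focus "the lantern". Looking for agent = Dmitri, recipient = Oliver, setting = in the attic with some other thing — fact (6) has the samovar there. Refuted.
(ii): focus "Dmitri". Looking for thing = the lantern, recipient = Oliver, setting = in the attic with some other agent — fact (4) has Gareth there. Refuted.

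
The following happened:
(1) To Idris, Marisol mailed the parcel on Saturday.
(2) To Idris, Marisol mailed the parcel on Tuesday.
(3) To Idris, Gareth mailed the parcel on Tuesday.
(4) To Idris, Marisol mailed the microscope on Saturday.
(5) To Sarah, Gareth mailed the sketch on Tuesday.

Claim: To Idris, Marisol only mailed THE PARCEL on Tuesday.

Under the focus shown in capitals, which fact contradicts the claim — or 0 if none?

0

Focus (in capitals) is "the parcel" — the thing. "Only" excludes alternative things while holding fixed Marisol as agent and Idris as recipient and on Tuesday as setting.
Every other fact changes something in the background, not just the thing. Nothing refutes the claim.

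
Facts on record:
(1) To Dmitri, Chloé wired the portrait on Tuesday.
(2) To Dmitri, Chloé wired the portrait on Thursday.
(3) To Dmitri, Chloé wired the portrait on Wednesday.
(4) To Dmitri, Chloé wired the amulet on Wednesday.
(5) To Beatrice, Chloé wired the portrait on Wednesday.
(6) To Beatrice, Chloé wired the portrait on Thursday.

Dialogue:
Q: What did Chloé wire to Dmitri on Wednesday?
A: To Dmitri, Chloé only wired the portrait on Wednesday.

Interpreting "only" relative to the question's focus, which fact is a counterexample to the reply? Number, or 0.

4

The question "What did ...?" targets the thing, so in the reply the focus falls on "the portrait".
"Only" then excludes alternative things while the background — same agent, recipient, setting (Chloé / Dmitri / on Wednesday) — is held fixed.
Fact (4) shares the background with a different thing (the amulet) — counterexample.
(Fact (1) would refute a reading with focus on the setting — but that is not what the question asks.)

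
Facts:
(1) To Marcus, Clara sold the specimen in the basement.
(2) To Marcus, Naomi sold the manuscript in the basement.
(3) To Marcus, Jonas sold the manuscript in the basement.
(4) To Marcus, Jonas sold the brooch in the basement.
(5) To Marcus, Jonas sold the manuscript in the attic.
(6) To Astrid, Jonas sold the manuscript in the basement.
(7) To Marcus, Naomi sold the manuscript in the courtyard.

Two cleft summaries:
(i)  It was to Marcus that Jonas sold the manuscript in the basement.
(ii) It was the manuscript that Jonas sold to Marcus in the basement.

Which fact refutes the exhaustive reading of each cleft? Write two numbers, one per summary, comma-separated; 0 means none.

6, 4

Summary (i) focuses "Marcus" (the recipient); background agent = Jonas, thing = the manuscript, setting = in the basement. Fact (6) matches that background with recipient = Astrid — refutes (i).
Summary (ii) focuses "the manuscript" (the thing); background agent = Jonas, recipient = Marcus, setting = in the basement. Fact (4) matches that background with thing = the brooch — refutes (ii).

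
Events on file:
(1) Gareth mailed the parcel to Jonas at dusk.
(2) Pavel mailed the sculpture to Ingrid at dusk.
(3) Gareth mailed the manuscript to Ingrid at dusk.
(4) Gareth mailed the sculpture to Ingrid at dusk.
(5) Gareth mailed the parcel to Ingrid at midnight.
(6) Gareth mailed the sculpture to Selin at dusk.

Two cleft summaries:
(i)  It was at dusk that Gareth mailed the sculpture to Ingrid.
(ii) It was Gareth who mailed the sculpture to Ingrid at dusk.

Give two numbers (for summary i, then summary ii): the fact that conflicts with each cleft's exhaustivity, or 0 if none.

(i): focus "at dusk". No fact shares Gareth as agent and the sculpture as thing and Ingrid as recipient with a different setting. 0.
(ii): focus "Gareth". Looking for the sculpture as thing and Ingrid as recipient and at dusk as setting with some other agent — fact (2) has Pavel there. Refuted.

0, 2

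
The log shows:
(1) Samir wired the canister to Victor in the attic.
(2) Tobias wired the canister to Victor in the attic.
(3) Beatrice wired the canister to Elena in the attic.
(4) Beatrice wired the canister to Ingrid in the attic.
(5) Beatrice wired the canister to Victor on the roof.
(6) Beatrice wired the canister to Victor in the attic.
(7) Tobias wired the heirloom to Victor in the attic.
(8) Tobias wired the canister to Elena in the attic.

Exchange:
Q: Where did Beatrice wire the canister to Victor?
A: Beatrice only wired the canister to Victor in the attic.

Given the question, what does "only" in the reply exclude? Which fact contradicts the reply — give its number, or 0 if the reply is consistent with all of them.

The question "Where did ...?" targets the setting, so in the reply the focus falls on "in the attic".
"Only" then excludes alternative settings while the background — same agent, thing, recipient (Beatrice / the canister / Victor) — is held fixed.
Fact (5) keeps same agent, thing, recipient (Beatrice / the canister / Victor) but has setting = on the roof; that refutes the reply.
(Fact (3) would refute a reading with focus on the recipient — but that is not what the question asks.)

5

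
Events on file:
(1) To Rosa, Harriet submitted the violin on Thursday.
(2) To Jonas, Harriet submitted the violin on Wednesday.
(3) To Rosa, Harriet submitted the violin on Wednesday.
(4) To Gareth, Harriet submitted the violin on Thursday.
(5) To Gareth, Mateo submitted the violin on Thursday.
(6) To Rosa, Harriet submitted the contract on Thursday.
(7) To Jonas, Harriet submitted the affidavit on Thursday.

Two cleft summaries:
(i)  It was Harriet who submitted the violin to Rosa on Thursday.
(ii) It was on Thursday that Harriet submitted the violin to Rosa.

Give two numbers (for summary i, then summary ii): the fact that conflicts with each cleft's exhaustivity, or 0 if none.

0, 3

Summary (i) focuses "Harriet" (the agent); background the violin as thing and Rosa as recipient and on Thursday as setting. No fact matches that background with a different agent, so 0.
Summary (ii) focuses "on Thursday" (the setting); background Harriet as agent and the violin as thing and Rosa as recipient. Fact (3) matches that background with setting = on Wednesday — refutes (ii).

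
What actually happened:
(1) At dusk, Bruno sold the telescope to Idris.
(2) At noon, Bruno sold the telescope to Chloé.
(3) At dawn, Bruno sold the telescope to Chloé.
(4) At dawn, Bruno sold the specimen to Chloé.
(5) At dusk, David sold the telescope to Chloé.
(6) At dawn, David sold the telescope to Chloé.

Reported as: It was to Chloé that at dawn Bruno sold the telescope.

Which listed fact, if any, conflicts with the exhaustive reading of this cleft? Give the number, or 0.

0

Focus of the cleft: "Chloé" (the recipient). Presupposed background: same agent, thing, setting (Bruno / the telescope / at dawn).
The exhaustive reading says no other recipient fits that background.
No listed fact matches the background with a different recipient. Exhaustivity holds.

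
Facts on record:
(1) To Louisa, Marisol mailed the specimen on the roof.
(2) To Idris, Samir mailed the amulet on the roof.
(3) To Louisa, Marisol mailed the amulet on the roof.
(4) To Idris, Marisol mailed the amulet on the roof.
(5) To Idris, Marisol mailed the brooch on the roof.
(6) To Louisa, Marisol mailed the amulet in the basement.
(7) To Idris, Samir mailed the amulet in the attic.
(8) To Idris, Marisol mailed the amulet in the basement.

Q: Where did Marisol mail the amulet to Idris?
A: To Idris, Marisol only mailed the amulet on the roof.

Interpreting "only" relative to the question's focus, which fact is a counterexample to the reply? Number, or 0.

8

The question "Where did ...?" targets the setting, so in the reply the focus falls on "on the roof".
"Only" then excludes alternative settings while the background — Marisol as agent and the amulet as thing and Idris as recipient — is held fixed.
Fact (8) shares the background with a different setting (in the basement) — counterexample.
(Fact (3) would refute a reading with focus on the recipient — but that is not what the question asks.)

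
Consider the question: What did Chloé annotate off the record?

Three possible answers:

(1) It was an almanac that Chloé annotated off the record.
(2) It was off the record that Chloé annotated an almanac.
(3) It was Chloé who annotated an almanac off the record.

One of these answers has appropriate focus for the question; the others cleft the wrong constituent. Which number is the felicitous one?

The question word "what" targets the direct object.
Option (1) clefts "an almanac" — that matches what the question asks about.
Option (2) clefts "off the record" — the manner, not what was asked.
Option (3) clefts "Chloé" — the subject (agent), not what was asked.
So the congruent reply is (1).

1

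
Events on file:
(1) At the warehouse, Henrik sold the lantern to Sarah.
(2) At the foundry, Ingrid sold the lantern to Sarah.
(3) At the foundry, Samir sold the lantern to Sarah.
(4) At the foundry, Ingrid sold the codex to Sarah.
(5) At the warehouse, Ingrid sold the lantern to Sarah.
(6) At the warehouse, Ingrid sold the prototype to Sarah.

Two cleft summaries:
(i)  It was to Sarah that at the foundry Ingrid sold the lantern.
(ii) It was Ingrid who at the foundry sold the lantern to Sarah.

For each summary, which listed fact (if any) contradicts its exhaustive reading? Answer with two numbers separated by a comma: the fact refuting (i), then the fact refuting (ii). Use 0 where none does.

0, 3

Summary (i) focuses "Sarah" (the recipient); background Ingrid as agent and the lantern as thing and at the foundry as setting. No fact matches that background with a different recipient, so 0.
Summary (ii) focuses "Ingrid" (the agent); background the lantern as thing and Sarah as recipient and at the foundry as setting. Fact (3) matches that background with agent = Samir — refutes (ii).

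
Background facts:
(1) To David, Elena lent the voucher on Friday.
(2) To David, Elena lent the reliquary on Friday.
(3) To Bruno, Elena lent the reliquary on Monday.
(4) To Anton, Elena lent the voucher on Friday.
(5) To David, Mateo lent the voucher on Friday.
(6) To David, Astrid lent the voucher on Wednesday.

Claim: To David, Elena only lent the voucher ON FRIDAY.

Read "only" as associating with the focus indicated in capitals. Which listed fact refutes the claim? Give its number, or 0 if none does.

0

The capitals mark "on Friday" as focus. So "only" rules out other settings, with the rest (agent = Elena, thing = the voucher, recipient = David) as background.
Every other fact changes something in the background, not just the setting. Nothing refutes the claim.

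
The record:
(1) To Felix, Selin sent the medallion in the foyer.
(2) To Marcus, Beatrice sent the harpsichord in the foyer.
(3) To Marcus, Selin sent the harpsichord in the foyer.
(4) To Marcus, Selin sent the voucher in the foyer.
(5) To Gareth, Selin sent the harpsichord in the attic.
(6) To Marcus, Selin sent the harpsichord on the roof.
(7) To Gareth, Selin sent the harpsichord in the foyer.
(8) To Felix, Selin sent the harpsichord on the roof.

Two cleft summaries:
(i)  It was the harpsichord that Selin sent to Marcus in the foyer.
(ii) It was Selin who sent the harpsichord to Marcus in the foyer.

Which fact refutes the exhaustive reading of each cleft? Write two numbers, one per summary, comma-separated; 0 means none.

4, 2

Summary (i) focuses "the harpsichord" (the thing); background Selin as agent and Marcus as recipient and in the foyer as setting. Fact (4) matches that background with thing = the voucher — refutes (i).
Summary (ii) focuses "Selin" (the agent); background the harpsichord as thing and Marcus as recipient and in the foyer as setting. Fact (2) matches that background with agent = Beatrice — refutes (ii).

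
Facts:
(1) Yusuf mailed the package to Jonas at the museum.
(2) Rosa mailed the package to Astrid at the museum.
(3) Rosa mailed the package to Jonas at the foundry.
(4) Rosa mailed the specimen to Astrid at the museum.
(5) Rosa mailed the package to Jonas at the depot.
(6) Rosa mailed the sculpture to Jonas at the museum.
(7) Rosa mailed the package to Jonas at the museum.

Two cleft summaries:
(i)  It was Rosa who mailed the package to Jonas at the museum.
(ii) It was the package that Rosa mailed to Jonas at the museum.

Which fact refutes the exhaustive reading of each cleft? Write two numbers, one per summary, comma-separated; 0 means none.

Summary (i) focuses "Rosa" (the agent); background the package as thing and Jonas as recipient and at the museum as setting. Fact (1) matches that background with agent = Yusuf — refutes (i).
Summary (ii) focuses "the package" (the thing); background Rosa as agent and Jonas as recipient and at the museum as setting. Fact (6) matches that background with thing = the sculpture — refutes (ii).

1, 6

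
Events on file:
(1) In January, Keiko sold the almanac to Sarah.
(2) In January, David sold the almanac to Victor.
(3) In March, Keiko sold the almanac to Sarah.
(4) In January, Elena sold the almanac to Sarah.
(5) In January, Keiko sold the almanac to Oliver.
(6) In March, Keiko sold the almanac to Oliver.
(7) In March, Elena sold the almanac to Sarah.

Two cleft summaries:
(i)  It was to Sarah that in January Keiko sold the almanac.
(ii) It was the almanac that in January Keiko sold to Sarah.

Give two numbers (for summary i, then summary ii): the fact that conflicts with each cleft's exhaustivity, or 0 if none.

Summary (i) focuses "Sarah" (the recipient); background same agent, thing, setting (Keiko / the almanac / in January). Fact (5) matches that background with recipient = Oliver — refutes (i).
Summary (ii) focuses "the almanac" (the thing); background same agent, recipient, setting (Keiko / Sarah / in January). No fact matches that background with a different thing, so 0.

5, 0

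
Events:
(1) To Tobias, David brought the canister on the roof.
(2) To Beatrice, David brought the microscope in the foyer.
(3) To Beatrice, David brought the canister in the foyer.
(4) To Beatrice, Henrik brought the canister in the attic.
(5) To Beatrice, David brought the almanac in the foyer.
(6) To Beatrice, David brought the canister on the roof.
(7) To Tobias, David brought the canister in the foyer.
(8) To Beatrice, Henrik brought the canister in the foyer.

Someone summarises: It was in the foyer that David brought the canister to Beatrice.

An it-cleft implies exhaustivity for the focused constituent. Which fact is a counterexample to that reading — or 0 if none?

6

The cleft puts "in the foyer" in focus and presupposes the open proposition with agent = David, thing = the canister, recipient = Beatrice.
Exhaustivity: in the foyer is the only setting satisfying that background.
But fact (6) also has agent = David, thing = the canister, recipient = Beatrice, with setting = on the roof — so the exhaustive reading fails.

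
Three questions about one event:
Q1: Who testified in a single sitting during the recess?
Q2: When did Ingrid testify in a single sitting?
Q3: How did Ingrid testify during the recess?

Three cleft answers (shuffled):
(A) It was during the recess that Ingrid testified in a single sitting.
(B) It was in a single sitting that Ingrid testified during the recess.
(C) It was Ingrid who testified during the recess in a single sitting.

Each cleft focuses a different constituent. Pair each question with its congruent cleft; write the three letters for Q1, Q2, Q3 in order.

Q1 asks about the subject (agent); cleft (C) focuses "Ingrid", which is the subject (agent) — so Q1 → C.
Q2 asks about the time; cleft (A) focuses "during the recess", which is the time — so Q2 → A.
Q3 asks about the manner; cleft (B) focuses "in a single sitting", which is the manner — so Q3 → B.
Mapping: Q1→C, Q2→A, Q3→B.

CAB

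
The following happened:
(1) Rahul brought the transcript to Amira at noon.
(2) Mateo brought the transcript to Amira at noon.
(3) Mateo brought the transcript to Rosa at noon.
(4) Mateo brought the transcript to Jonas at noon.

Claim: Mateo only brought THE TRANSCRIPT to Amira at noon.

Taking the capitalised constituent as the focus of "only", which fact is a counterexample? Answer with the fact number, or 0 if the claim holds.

The capitals mark "the transcript" as focus. So "only" rules out other things, with the rest (same agent, recipient, setting (Mateo / Amira / at noon)) as background.
No fact matches same agent, recipient, setting (Mateo / Amira / at noon) with a different thing — every other fact differs on at least one backgrounded slot. So no fact refutes it.

0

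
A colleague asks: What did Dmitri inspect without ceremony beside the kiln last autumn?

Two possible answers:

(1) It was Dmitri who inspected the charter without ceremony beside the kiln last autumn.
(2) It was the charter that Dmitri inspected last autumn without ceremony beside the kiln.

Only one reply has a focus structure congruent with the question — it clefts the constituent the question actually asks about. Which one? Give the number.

The question word "what" targets the direct object.
Option (1) clefts "Dmitri" — the subject (agent), not what was asked.
Option (2) clefts "the charter" — that matches what the question asks about.
So the congruent reply is (2).

2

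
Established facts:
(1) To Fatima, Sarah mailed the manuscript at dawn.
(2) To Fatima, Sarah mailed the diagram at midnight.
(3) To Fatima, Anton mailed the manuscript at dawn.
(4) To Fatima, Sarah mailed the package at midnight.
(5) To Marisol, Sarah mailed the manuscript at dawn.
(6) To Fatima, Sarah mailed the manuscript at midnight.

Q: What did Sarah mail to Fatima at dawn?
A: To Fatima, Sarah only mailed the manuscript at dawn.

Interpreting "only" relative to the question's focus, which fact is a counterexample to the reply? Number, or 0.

Answering "What did ...?" puts focus on the thing — here, "the manuscript".
"Only" then excludes alternative things while the background — agent = Sarah, recipient = Fatima, setting = at dawn — is held fixed.
No listed fact shares that background with another thing. Nothing contradicts the reply.
(Fact (6) would refute a reading with focus on the setting — but that is not what the question asks.)

0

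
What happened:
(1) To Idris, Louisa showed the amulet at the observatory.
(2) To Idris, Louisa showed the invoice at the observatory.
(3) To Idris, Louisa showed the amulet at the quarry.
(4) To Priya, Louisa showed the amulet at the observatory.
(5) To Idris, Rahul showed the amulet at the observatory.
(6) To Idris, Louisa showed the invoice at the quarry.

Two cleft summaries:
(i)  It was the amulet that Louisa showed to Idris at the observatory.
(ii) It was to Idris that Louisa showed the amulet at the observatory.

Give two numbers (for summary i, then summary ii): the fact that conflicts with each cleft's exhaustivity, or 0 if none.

(i): focus "the amulet". Looking for agent = Louisa, recipient = Idris, setting = at the observatory with some other thing — fact (2) has the invoice there. Refuted.
(ii): focus "Idris". Looking for agent = Louisa, thing = the amulet, setting = at the observatory with some other recipient — fact (4) has Priya there. Refuted.

2, 4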